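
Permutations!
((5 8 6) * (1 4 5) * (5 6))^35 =(1 6 4)(5 8)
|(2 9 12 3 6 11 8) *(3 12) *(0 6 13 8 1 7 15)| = |(0 6 11 1 7 15)(2 9 3 13 8)| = 30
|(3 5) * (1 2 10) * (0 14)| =6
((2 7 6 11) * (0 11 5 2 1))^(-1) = (0 1 11)(2 5 6 7)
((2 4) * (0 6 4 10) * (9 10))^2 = ((0 6 4 2 9 10))^2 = (0 4 9)(2 10 6)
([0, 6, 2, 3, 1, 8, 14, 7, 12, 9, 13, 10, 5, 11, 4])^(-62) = (1 14)(4 6)(5 8 12)(10 13 11)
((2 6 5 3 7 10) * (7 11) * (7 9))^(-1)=(2 10 7 9 11 3 5 6)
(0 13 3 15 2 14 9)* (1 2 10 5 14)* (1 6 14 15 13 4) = [4, 2, 6, 13, 1, 15, 14, 7, 8, 0, 5, 11, 12, 3, 9, 10] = (0 4 1 2 6 14 9)(3 13)(5 15 10)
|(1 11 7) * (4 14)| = 6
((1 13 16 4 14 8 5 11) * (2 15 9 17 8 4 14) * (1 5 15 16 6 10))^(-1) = ((1 13 6 10)(2 16 14 4)(5 11)(8 15 9 17))^(-1) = (1 10 6 13)(2 4 14 16)(5 11)(8 17 9 15)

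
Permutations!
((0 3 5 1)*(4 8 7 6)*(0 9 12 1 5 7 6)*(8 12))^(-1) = ((0 3 7)(1 9 8 6 4 12))^(-1) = (0 7 3)(1 12 4 6 8 9)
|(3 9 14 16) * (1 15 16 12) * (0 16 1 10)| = 14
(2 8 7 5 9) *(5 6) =(2 8 7 6 5 9) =[0, 1, 8, 3, 4, 9, 5, 6, 7, 2]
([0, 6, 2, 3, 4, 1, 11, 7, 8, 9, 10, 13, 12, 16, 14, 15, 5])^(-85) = [0, 5, 2, 3, 4, 16, 1, 7, 8, 9, 10, 6, 12, 11, 14, 15, 13]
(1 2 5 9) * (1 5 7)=(1 2 7)(5 9)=[0, 2, 7, 3, 4, 9, 6, 1, 8, 5]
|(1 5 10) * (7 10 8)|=5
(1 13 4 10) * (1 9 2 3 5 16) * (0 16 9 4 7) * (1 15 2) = (0 16 15 2 3 5 9 1 13 7)(4 10) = [16, 13, 3, 5, 10, 9, 6, 0, 8, 1, 4, 11, 12, 7, 14, 2, 15]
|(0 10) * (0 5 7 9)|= |(0 10 5 7 9)|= 5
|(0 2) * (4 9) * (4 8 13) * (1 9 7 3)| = 14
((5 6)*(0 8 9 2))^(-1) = ((0 8 9 2)(5 6))^(-1) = (0 2 9 8)(5 6)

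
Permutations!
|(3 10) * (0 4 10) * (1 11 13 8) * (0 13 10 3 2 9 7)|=|(0 4 3 13 8 1 11 10 2 9 7)|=11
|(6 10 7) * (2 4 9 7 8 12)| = 8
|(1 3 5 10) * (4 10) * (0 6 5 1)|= 10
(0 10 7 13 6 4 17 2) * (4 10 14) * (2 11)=(0 14 4 17 11 2)(6 10 7 13)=[14, 1, 0, 3, 17, 5, 10, 13, 8, 9, 7, 2, 12, 6, 4, 15, 16, 11]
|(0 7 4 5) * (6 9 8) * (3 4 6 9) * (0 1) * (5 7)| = 12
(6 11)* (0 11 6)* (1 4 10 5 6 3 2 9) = (0 11)(1 4 10 5 6 3 2 9) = [11, 4, 9, 2, 10, 6, 3, 7, 8, 1, 5, 0]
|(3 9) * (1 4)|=2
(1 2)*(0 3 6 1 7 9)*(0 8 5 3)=(1 2 7 9 8 5 3 6)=[0, 2, 7, 6, 4, 3, 1, 9, 5, 8]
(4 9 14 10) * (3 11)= (3 11)(4 9 14 10)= [0, 1, 2, 11, 9, 5, 6, 7, 8, 14, 4, 3, 12, 13, 10]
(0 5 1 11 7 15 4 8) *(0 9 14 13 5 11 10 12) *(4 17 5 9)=(0 11 7 15 17 5 1 10 12)(4 8)(9 14 13)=[11, 10, 2, 3, 8, 1, 6, 15, 4, 14, 12, 7, 0, 9, 13, 17, 16, 5]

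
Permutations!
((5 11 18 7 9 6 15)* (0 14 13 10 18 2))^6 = (0 9)(2 7)(5 10)(6 14)(11 18)(13 15)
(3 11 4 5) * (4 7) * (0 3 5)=(0 3 11 7 4)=[3, 1, 2, 11, 0, 5, 6, 4, 8, 9, 10, 7]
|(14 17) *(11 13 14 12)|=5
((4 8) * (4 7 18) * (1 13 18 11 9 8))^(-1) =((1 13 18 4)(7 11 9 8))^(-1) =(1 4 18 13)(7 8 9 11)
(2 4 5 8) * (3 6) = (2 4 5 8)(3 6) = [0, 1, 4, 6, 5, 8, 3, 7, 2]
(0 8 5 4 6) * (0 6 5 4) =(0 8 4 5) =[8, 1, 2, 3, 5, 0, 6, 7, 4]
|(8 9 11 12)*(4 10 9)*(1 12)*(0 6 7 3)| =28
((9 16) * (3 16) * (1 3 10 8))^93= ((1 3 16 9 10 8))^93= (1 9)(3 10)(8 16)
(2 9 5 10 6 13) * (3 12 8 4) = (2 9 5 10 6 13)(3 12 8 4) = [0, 1, 9, 12, 3, 10, 13, 7, 4, 5, 6, 11, 8, 2]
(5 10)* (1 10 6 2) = [0, 10, 1, 3, 4, 6, 2, 7, 8, 9, 5] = (1 10 5 6 2)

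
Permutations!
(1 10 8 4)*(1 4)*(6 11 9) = (1 10 8)(6 11 9) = [0, 10, 2, 3, 4, 5, 11, 7, 1, 6, 8, 9]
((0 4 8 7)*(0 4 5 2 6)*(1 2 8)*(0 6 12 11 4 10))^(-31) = ((0 5 8 7 10)(1 2 12 11 4))^(-31) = (0 10 7 8 5)(1 4 11 12 2)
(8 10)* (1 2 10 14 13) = (1 2 10 8 14 13) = [0, 2, 10, 3, 4, 5, 6, 7, 14, 9, 8, 11, 12, 1, 13]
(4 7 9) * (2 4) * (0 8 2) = (0 8 2 4 7 9) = [8, 1, 4, 3, 7, 5, 6, 9, 2, 0]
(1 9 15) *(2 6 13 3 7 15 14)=[0, 9, 6, 7, 4, 5, 13, 15, 8, 14, 10, 11, 12, 3, 2, 1]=(1 9 14 2 6 13 3 7 15)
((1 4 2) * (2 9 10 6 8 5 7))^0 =((1 4 9 10 6 8 5 7 2))^0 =(10)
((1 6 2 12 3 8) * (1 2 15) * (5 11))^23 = (1 15 6)(2 8 3 12)(5 11)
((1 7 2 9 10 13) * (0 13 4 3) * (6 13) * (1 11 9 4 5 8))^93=(0 13 9 5 1 2 3 6 11 10 8 7 4)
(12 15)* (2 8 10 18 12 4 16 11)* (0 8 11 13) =[8, 1, 11, 3, 16, 5, 6, 7, 10, 9, 18, 2, 15, 0, 14, 4, 13, 17, 12] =(0 8 10 18 12 15 4 16 13)(2 11)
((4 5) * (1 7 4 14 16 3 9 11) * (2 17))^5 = (1 16 7 3 4 9 5 11 14)(2 17) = ((1 7 4 5 14 16 3 9 11)(2 17))^5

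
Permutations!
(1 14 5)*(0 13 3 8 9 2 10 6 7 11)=[13, 14, 10, 8, 4, 1, 7, 11, 9, 2, 6, 0, 12, 3, 5]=(0 13 3 8 9 2 10 6 7 11)(1 14 5)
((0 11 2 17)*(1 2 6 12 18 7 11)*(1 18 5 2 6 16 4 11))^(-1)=((0 18 7 1 6 12 5 2 17)(4 11 16))^(-1)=(0 17 2 5 12 6 1 7 18)(4 16 11)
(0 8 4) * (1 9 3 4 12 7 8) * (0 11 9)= (0 1)(3 4 11 9)(7 8 12)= [1, 0, 2, 4, 11, 5, 6, 8, 12, 3, 10, 9, 7]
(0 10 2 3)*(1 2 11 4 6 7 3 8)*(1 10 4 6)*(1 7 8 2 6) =(0 4 7 3)(1 6 8 10 11) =[4, 6, 2, 0, 7, 5, 8, 3, 10, 9, 11, 1]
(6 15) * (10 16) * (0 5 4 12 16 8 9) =(0 5 4 12 16 10 8 9)(6 15) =[5, 1, 2, 3, 12, 4, 15, 7, 9, 0, 8, 11, 16, 13, 14, 6, 10]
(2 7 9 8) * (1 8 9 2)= (9)(1 8)(2 7)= [0, 8, 7, 3, 4, 5, 6, 2, 1, 9]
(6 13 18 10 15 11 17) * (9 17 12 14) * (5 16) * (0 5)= (0 5 16)(6 13 18 10 15 11 12 14 9 17)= [5, 1, 2, 3, 4, 16, 13, 7, 8, 17, 15, 12, 14, 18, 9, 11, 0, 6, 10]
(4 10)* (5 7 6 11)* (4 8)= (4 10 8)(5 7 6 11)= [0, 1, 2, 3, 10, 7, 11, 6, 4, 9, 8, 5]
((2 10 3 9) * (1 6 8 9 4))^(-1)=(1 4 3 10 2 9 8 6)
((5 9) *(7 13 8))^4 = ((5 9)(7 13 8))^4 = (7 13 8)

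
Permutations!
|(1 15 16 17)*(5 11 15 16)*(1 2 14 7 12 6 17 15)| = |(1 16 15 5 11)(2 14 7 12 6 17)| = 30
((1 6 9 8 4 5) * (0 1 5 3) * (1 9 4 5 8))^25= ((0 9 1 6 4 3)(5 8))^25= (0 9 1 6 4 3)(5 8)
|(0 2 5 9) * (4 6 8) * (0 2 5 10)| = 15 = |(0 5 9 2 10)(4 6 8)|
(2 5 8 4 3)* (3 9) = (2 5 8 4 9 3) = [0, 1, 5, 2, 9, 8, 6, 7, 4, 3]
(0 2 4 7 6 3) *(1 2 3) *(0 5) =(0 3 5)(1 2 4 7 6) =[3, 2, 4, 5, 7, 0, 1, 6]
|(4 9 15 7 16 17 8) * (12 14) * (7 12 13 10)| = 11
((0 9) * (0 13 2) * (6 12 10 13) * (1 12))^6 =(0 13 12 6)(1 9 2 10)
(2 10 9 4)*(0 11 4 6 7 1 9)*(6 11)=(0 6 7 1 9 11 4 2 10)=[6, 9, 10, 3, 2, 5, 7, 1, 8, 11, 0, 4]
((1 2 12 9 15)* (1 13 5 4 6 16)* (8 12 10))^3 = ((1 2 10 8 12 9 15 13 5 4 6 16))^3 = (1 8 15 4)(2 12 13 6)(5 16 10 9)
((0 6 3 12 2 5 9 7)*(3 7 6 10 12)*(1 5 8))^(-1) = ((0 10 12 2 8 1 5 9 6 7))^(-1) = (0 7 6 9 5 1 8 2 12 10)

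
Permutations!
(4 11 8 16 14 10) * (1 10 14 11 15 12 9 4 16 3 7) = (1 10 16 11 8 3 7)(4 15 12 9) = [0, 10, 2, 7, 15, 5, 6, 1, 3, 4, 16, 8, 9, 13, 14, 12, 11]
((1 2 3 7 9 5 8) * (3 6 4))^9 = ((1 2 6 4 3 7 9 5 8))^9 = (9)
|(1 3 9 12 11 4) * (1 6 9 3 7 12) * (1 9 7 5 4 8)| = |(1 5 4 6 7 12 11 8)| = 8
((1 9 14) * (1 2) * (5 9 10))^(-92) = (1 14 5)(2 9 10)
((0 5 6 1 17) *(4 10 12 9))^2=((0 5 6 1 17)(4 10 12 9))^2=(0 6 17 5 1)(4 12)(9 10)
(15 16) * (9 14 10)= (9 14 10)(15 16)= [0, 1, 2, 3, 4, 5, 6, 7, 8, 14, 9, 11, 12, 13, 10, 16, 15]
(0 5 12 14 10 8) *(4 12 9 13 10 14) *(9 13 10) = (14)(0 5 13 9 10 8)(4 12) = [5, 1, 2, 3, 12, 13, 6, 7, 0, 10, 8, 11, 4, 9, 14]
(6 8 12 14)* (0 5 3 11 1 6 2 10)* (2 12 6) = (0 5 3 11 1 2 10)(6 8)(12 14) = [5, 2, 10, 11, 4, 3, 8, 7, 6, 9, 0, 1, 14, 13, 12]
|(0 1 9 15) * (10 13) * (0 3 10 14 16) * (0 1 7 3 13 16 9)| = 12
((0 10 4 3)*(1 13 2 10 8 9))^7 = (0 4 2 1 8 3 10 13 9)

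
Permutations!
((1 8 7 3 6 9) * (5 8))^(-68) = ((1 5 8 7 3 6 9))^(-68) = (1 8 3 9 5 7 6)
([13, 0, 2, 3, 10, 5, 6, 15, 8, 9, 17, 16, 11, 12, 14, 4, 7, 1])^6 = (0 15 13 4 12 10 11 17 16 1 7)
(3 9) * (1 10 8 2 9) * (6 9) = (1 10 8 2 6 9 3) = [0, 10, 6, 1, 4, 5, 9, 7, 2, 3, 8]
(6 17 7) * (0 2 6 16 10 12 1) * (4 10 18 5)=(0 2 6 17 7 16 18 5 4 10 12 1)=[2, 0, 6, 3, 10, 4, 17, 16, 8, 9, 12, 11, 1, 13, 14, 15, 18, 7, 5]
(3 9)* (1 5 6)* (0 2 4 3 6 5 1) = (0 2 4 3 9 6) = [2, 1, 4, 9, 3, 5, 0, 7, 8, 6]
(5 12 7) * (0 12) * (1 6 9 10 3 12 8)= (0 8 1 6 9 10 3 12 7 5)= [8, 6, 2, 12, 4, 0, 9, 5, 1, 10, 3, 11, 7]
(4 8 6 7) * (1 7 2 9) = (1 7 4 8 6 2 9) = [0, 7, 9, 3, 8, 5, 2, 4, 6, 1]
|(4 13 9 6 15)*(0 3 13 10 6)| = 4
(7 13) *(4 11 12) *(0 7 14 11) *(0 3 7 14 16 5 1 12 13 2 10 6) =[14, 12, 10, 7, 3, 1, 0, 2, 8, 9, 6, 13, 4, 16, 11, 15, 5] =(0 14 11 13 16 5 1 12 4 3 7 2 10 6)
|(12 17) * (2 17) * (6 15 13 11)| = 12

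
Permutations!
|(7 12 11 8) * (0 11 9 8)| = |(0 11)(7 12 9 8)| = 4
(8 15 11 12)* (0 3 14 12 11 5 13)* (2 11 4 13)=(0 3 14 12 8 15 5 2 11 4 13)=[3, 1, 11, 14, 13, 2, 6, 7, 15, 9, 10, 4, 8, 0, 12, 5]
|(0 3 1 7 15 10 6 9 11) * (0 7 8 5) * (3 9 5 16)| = |(0 9 11 7 15 10 6 5)(1 8 16 3)| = 8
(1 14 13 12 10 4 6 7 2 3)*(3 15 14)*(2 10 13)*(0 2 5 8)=[2, 3, 15, 1, 6, 8, 7, 10, 0, 9, 4, 11, 13, 12, 5, 14]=(0 2 15 14 5 8)(1 3)(4 6 7 10)(12 13)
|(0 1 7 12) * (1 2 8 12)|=|(0 2 8 12)(1 7)|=4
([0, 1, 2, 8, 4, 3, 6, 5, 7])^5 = (3 8 7 5)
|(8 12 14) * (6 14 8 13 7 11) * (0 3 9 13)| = 8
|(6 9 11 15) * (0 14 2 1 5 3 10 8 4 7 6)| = 14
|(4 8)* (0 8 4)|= 2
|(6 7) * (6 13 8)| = |(6 7 13 8)| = 4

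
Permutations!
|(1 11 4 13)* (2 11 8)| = |(1 8 2 11 4 13)| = 6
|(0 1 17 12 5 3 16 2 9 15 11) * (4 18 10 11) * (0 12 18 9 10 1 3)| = |(0 3 16 2 10 11 12 5)(1 17 18)(4 9 15)| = 24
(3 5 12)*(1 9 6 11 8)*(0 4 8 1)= (0 4 8)(1 9 6 11)(3 5 12)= [4, 9, 2, 5, 8, 12, 11, 7, 0, 6, 10, 1, 3]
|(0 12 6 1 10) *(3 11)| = |(0 12 6 1 10)(3 11)| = 10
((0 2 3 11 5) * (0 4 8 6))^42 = ((0 2 3 11 5 4 8 6))^42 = (0 3 5 8)(2 11 4 6)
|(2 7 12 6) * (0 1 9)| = |(0 1 9)(2 7 12 6)| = 12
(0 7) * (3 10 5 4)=(0 7)(3 10 5 4)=[7, 1, 2, 10, 3, 4, 6, 0, 8, 9, 5]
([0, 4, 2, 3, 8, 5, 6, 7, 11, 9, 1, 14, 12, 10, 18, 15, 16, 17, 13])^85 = [0, 18, 2, 3, 13, 5, 6, 7, 10, 9, 14, 1, 12, 11, 4, 15, 16, 17, 8]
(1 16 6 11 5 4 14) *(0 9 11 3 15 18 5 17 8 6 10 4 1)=(0 9 11 17 8 6 3 15 18 5 1 16 10 4 14)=[9, 16, 2, 15, 14, 1, 3, 7, 6, 11, 4, 17, 12, 13, 0, 18, 10, 8, 5]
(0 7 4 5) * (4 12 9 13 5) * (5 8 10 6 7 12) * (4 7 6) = (0 12 9 13 8 10 4 7 5) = [12, 1, 2, 3, 7, 0, 6, 5, 10, 13, 4, 11, 9, 8]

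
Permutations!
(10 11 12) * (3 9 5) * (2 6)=(2 6)(3 9 5)(10 11 12)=[0, 1, 6, 9, 4, 3, 2, 7, 8, 5, 11, 12, 10]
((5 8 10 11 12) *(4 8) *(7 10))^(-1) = (4 5 12 11 10 7 8)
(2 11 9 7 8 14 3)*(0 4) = [4, 1, 11, 2, 0, 5, 6, 8, 14, 7, 10, 9, 12, 13, 3] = (0 4)(2 11 9 7 8 14 3)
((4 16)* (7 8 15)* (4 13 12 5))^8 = ((4 16 13 12 5)(7 8 15))^8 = (4 12 16 5 13)(7 15 8)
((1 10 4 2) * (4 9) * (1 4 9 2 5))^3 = ((1 10 2 4 5))^3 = (1 4 10 5 2)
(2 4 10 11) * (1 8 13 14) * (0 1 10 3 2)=(0 1 8 13 14 10 11)(2 4 3)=[1, 8, 4, 2, 3, 5, 6, 7, 13, 9, 11, 0, 12, 14, 10]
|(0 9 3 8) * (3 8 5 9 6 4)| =7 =|(0 6 4 3 5 9 8)|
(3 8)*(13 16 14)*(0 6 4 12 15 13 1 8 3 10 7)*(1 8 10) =(0 6 4 12 15 13 16 14 8 1 10 7) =[6, 10, 2, 3, 12, 5, 4, 0, 1, 9, 7, 11, 15, 16, 8, 13, 14]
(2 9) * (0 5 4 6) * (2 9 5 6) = (9)(0 6)(2 5 4) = [6, 1, 5, 3, 2, 4, 0, 7, 8, 9]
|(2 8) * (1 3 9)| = 6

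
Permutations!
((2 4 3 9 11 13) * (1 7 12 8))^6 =((1 7 12 8)(2 4 3 9 11 13))^6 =(13)(1 12)(7 8)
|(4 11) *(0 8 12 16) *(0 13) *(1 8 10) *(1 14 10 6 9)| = 8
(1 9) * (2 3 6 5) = (1 9)(2 3 6 5) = [0, 9, 3, 6, 4, 2, 5, 7, 8, 1]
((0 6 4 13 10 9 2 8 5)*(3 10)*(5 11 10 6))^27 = ((0 5)(2 8 11 10 9)(3 6 4 13))^27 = (0 5)(2 11 9 8 10)(3 13 4 6)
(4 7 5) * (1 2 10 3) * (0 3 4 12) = (0 3 1 2 10 4 7 5 12) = [3, 2, 10, 1, 7, 12, 6, 5, 8, 9, 4, 11, 0]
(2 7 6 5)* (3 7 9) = (2 9 3 7 6 5) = [0, 1, 9, 7, 4, 2, 5, 6, 8, 3]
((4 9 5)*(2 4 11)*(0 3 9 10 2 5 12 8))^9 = (0 8 12 9 3)(5 11)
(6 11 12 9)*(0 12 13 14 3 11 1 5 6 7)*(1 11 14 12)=(0 1 5 6 11 13 12 9 7)(3 14)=[1, 5, 2, 14, 4, 6, 11, 0, 8, 7, 10, 13, 9, 12, 3]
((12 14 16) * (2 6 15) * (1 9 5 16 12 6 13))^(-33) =((1 9 5 16 6 15 2 13)(12 14))^(-33) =(1 13 2 15 6 16 5 9)(12 14)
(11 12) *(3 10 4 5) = [0, 1, 2, 10, 5, 3, 6, 7, 8, 9, 4, 12, 11] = (3 10 4 5)(11 12)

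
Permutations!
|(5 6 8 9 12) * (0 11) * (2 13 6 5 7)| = |(0 11)(2 13 6 8 9 12 7)| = 14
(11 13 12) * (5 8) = (5 8)(11 13 12) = [0, 1, 2, 3, 4, 8, 6, 7, 5, 9, 10, 13, 11, 12]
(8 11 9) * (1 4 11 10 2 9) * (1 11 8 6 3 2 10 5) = [0, 4, 9, 2, 8, 1, 3, 7, 5, 6, 10, 11] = (11)(1 4 8 5)(2 9 6 3)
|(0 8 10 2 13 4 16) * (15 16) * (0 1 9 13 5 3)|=|(0 8 10 2 5 3)(1 9 13 4 15 16)|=6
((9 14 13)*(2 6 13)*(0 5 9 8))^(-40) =((0 5 9 14 2 6 13 8))^(-40) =(14)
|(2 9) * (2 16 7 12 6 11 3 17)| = 9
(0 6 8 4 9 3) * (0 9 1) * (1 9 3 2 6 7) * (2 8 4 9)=(0 7 1)(2 6 4)(8 9)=[7, 0, 6, 3, 2, 5, 4, 1, 9, 8]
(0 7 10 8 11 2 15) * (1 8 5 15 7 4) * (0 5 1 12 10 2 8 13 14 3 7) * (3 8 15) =[4, 13, 0, 7, 12, 3, 6, 2, 11, 9, 1, 15, 10, 14, 8, 5] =(0 4 12 10 1 13 14 8 11 15 5 3 7 2)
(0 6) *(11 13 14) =(0 6)(11 13 14) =[6, 1, 2, 3, 4, 5, 0, 7, 8, 9, 10, 13, 12, 14, 11]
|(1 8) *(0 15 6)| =6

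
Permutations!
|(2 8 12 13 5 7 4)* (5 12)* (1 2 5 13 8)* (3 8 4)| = |(1 2)(3 8 13 12 4 5 7)| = 14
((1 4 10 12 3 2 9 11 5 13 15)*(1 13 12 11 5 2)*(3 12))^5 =((1 4 10 11 2 9 5 3)(13 15))^5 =(1 9 10 3 2 4 5 11)(13 15)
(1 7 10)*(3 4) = (1 7 10)(3 4) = [0, 7, 2, 4, 3, 5, 6, 10, 8, 9, 1]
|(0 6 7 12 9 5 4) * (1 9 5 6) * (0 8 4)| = |(0 1 9 6 7 12 5)(4 8)| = 14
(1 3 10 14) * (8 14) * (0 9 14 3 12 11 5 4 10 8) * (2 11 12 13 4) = [9, 13, 11, 8, 10, 2, 6, 7, 3, 14, 0, 5, 12, 4, 1] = (0 9 14 1 13 4 10)(2 11 5)(3 8)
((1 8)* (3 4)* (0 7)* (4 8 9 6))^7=(0 7)(1 9 6 4 3 8)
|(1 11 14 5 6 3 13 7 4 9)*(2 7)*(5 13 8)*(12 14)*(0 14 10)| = 44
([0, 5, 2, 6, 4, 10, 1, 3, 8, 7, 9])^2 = (1 10 7 6 5 9 3)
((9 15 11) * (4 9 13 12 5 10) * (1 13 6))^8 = ((1 13 12 5 10 4 9 15 11 6))^8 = (1 11 9 10 12)(4 5 13 6 15)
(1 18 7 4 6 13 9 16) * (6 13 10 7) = (1 18 6 10 7 4 13 9 16) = [0, 18, 2, 3, 13, 5, 10, 4, 8, 16, 7, 11, 12, 9, 14, 15, 1, 17, 6]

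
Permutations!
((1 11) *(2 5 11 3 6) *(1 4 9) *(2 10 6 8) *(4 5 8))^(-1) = (1 9 4 3)(2 8)(5 11)(6 10)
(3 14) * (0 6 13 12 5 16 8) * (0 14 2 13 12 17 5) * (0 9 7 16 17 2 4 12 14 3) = (0 6 14)(2 13)(3 4 12 9 7 16 8)(5 17) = [6, 1, 13, 4, 12, 17, 14, 16, 3, 7, 10, 11, 9, 2, 0, 15, 8, 5]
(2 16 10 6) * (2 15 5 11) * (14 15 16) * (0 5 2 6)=(0 5 11 6 16 10)(2 14 15)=[5, 1, 14, 3, 4, 11, 16, 7, 8, 9, 0, 6, 12, 13, 15, 2, 10]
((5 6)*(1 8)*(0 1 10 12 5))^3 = ((0 1 8 10 12 5 6))^3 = (0 10 6 8 5 1 12)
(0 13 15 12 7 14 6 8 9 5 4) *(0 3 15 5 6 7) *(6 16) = (0 13 5 4 3 15 12)(6 8 9 16)(7 14) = [13, 1, 2, 15, 3, 4, 8, 14, 9, 16, 10, 11, 0, 5, 7, 12, 6]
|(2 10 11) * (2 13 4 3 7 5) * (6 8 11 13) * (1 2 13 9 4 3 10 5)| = 6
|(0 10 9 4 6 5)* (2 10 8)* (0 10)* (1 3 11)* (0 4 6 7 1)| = |(0 8 2 4 7 1 3 11)(5 10 9 6)| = 8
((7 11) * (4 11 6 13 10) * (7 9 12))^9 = (4 11 9 12 7 6 13 10)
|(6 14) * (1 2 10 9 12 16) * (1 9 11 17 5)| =6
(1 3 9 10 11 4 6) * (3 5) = (1 5 3 9 10 11 4 6) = [0, 5, 2, 9, 6, 3, 1, 7, 8, 10, 11, 4]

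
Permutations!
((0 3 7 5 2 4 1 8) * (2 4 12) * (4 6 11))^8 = (12)(0 8 1 4 11 6 5 7 3)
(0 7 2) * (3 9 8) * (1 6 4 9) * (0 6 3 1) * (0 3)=(0 7 2 6 4 9 8 1)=[7, 0, 6, 3, 9, 5, 4, 2, 1, 8]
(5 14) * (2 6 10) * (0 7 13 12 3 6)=(0 7 13 12 3 6 10 2)(5 14)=[7, 1, 0, 6, 4, 14, 10, 13, 8, 9, 2, 11, 3, 12, 5]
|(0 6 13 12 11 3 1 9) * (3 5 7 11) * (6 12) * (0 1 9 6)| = |(0 12 3 9 1 6 13)(5 7 11)| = 21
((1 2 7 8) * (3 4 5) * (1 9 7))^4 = ((1 2)(3 4 5)(7 8 9))^4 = (3 4 5)(7 8 9)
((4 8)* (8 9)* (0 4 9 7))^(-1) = (0 7 4)(8 9)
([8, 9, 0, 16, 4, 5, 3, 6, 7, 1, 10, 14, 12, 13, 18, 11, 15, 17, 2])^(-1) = [2, 9, 18, 6, 4, 5, 7, 8, 0, 1, 10, 15, 12, 13, 11, 16, 3, 17, 14]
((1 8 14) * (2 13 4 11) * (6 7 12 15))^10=((1 8 14)(2 13 4 11)(6 7 12 15))^10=(1 8 14)(2 4)(6 12)(7 15)(11 13)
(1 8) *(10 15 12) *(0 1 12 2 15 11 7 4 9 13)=(0 1 8 12 10 11 7 4 9 13)(2 15)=[1, 8, 15, 3, 9, 5, 6, 4, 12, 13, 11, 7, 10, 0, 14, 2]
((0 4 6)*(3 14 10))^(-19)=(0 6 4)(3 10 14)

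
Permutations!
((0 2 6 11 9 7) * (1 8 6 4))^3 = ((0 2 4 1 8 6 11 9 7))^3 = (0 1 11)(2 8 9)(4 6 7)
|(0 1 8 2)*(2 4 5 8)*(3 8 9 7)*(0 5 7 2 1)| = 12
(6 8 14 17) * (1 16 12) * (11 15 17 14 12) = (1 16 11 15 17 6 8 12) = [0, 16, 2, 3, 4, 5, 8, 7, 12, 9, 10, 15, 1, 13, 14, 17, 11, 6]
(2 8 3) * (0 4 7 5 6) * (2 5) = (0 4 7 2 8 3 5 6) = [4, 1, 8, 5, 7, 6, 0, 2, 3]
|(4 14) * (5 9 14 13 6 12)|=|(4 13 6 12 5 9 14)|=7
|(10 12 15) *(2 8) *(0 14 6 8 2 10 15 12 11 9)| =|(15)(0 14 6 8 10 11 9)| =7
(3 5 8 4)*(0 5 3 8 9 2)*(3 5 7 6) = [7, 1, 0, 5, 8, 9, 3, 6, 4, 2] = (0 7 6 3 5 9 2)(4 8)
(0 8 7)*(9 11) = (0 8 7)(9 11) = [8, 1, 2, 3, 4, 5, 6, 0, 7, 11, 10, 9]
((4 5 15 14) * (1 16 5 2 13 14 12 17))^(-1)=((1 16 5 15 12 17)(2 13 14 4))^(-1)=(1 17 12 15 5 16)(2 4 14 13)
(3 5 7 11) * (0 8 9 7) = (0 8 9 7 11 3 5) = [8, 1, 2, 5, 4, 0, 6, 11, 9, 7, 10, 3]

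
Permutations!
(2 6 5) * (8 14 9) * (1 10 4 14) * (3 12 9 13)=(1 10 4 14 13 3 12 9 8)(2 6 5)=[0, 10, 6, 12, 14, 2, 5, 7, 1, 8, 4, 11, 9, 3, 13]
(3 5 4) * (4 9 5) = (3 4)(5 9) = [0, 1, 2, 4, 3, 9, 6, 7, 8, 5]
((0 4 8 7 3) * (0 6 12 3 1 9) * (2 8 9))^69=((0 4 9)(1 2 8 7)(3 6 12))^69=(12)(1 2 8 7)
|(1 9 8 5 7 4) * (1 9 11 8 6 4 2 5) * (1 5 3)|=|(1 11 8 5 7 2 3)(4 9 6)|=21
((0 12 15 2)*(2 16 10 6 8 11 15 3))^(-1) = ((0 12 3 2)(6 8 11 15 16 10))^(-1) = (0 2 3 12)(6 10 16 15 11 8)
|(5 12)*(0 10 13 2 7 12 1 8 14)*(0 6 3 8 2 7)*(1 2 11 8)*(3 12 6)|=40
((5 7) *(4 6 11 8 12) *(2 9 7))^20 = ((2 9 7 5)(4 6 11 8 12))^20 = (12)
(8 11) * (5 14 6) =[0, 1, 2, 3, 4, 14, 5, 7, 11, 9, 10, 8, 12, 13, 6] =(5 14 6)(8 11)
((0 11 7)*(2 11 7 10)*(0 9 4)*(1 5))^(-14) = ((0 7 9 4)(1 5)(2 11 10))^(-14) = (0 9)(2 11 10)(4 7)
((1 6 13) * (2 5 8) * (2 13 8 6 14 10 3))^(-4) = ((1 14 10 3 2 5 6 8 13))^(-4) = (1 5 14 6 10 8 3 13 2)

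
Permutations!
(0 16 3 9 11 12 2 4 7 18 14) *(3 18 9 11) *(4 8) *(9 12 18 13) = [16, 1, 8, 11, 7, 5, 6, 12, 4, 3, 10, 18, 2, 9, 0, 15, 13, 17, 14] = (0 16 13 9 3 11 18 14)(2 8 4 7 12)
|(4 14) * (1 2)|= |(1 2)(4 14)|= 2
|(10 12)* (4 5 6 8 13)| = 10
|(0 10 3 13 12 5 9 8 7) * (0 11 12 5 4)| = 11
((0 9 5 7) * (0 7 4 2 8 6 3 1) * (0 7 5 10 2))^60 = (0 6 4 8 5 2 7 10 1 9 3)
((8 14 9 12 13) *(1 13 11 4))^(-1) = (1 4 11 12 9 14 8 13)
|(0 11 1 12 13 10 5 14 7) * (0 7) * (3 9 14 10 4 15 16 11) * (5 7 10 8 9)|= |(0 3 5 8 9 14)(1 12 13 4 15 16 11)(7 10)|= 42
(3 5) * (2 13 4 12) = [0, 1, 13, 5, 12, 3, 6, 7, 8, 9, 10, 11, 2, 4] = (2 13 4 12)(3 5)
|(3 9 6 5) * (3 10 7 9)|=5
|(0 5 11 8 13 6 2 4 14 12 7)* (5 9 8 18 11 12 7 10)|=18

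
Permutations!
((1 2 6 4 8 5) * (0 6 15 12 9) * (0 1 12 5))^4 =((0 6 4 8)(1 2 15 5 12 9))^4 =(1 12 15)(2 9 5)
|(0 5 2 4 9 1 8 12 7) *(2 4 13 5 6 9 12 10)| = 12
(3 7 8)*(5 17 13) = (3 7 8)(5 17 13) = [0, 1, 2, 7, 4, 17, 6, 8, 3, 9, 10, 11, 12, 5, 14, 15, 16, 13]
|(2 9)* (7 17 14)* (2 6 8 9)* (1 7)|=|(1 7 17 14)(6 8 9)|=12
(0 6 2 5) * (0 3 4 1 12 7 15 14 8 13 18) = (0 6 2 5 3 4 1 12 7 15 14 8 13 18) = [6, 12, 5, 4, 1, 3, 2, 15, 13, 9, 10, 11, 7, 18, 8, 14, 16, 17, 0]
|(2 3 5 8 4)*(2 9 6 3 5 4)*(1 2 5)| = 4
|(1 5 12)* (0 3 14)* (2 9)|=6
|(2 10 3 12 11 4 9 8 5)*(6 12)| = 10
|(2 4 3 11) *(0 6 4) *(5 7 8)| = 6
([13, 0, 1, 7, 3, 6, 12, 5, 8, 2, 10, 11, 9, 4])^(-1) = [1, 2, 9, 4, 13, 7, 5, 3, 8, 12, 10, 11, 6, 0]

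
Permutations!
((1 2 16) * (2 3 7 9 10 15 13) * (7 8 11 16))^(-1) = ((1 3 8 11 16)(2 7 9 10 15 13))^(-1) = (1 16 11 8 3)(2 13 15 10 9 7)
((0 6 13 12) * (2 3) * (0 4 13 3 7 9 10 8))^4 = (0 7)(2 8)(3 10)(4 13 12)(6 9)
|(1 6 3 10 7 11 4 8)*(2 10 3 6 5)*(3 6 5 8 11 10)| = 4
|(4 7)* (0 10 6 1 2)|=|(0 10 6 1 2)(4 7)|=10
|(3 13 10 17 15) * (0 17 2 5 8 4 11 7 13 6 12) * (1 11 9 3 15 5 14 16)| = 72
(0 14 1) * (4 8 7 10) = (0 14 1)(4 8 7 10) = [14, 0, 2, 3, 8, 5, 6, 10, 7, 9, 4, 11, 12, 13, 1]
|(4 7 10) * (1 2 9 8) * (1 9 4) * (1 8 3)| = |(1 2 4 7 10 8 9 3)| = 8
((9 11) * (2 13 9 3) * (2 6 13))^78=(3 9 6 11 13)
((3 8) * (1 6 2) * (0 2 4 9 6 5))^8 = (4 6 9)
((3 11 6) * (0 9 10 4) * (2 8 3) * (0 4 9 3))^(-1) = (0 8 2 6 11 3)(9 10)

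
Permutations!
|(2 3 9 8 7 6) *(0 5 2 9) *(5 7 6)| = |(0 7 5 2 3)(6 9 8)| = 15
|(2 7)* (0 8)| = 2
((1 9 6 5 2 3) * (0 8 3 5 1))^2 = (0 3 8)(1 6 9)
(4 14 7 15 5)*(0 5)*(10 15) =(0 5 4 14 7 10 15) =[5, 1, 2, 3, 14, 4, 6, 10, 8, 9, 15, 11, 12, 13, 7, 0]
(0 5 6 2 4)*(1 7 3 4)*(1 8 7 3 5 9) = [9, 3, 8, 4, 0, 6, 2, 5, 7, 1] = (0 9 1 3 4)(2 8 7 5 6)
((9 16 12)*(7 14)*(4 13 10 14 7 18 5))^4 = ((4 13 10 14 18 5)(9 16 12))^4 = (4 18 10)(5 14 13)(9 16 12)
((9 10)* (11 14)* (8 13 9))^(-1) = ((8 13 9 10)(11 14))^(-1) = (8 10 9 13)(11 14)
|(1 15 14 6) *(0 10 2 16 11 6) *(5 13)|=18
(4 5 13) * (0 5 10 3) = (0 5 13 4 10 3) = [5, 1, 2, 0, 10, 13, 6, 7, 8, 9, 3, 11, 12, 4]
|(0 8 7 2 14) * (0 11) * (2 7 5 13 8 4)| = 15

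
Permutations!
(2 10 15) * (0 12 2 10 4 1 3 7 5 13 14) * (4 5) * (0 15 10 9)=[12, 3, 5, 7, 1, 13, 6, 4, 8, 0, 10, 11, 2, 14, 15, 9]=(0 12 2 5 13 14 15 9)(1 3 7 4)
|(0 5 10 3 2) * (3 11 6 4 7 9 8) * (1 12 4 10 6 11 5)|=9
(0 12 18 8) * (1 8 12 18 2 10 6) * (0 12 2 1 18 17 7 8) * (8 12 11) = [17, 0, 10, 3, 4, 5, 18, 12, 11, 9, 6, 8, 1, 13, 14, 15, 16, 7, 2] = (0 17 7 12 1)(2 10 6 18)(8 11)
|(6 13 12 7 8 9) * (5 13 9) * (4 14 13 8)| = |(4 14 13 12 7)(5 8)(6 9)| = 10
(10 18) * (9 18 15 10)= (9 18)(10 15)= [0, 1, 2, 3, 4, 5, 6, 7, 8, 18, 15, 11, 12, 13, 14, 10, 16, 17, 9]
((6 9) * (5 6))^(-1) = ((5 6 9))^(-1) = (5 9 6)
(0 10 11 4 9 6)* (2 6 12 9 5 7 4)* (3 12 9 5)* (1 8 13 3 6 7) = (0 10 11 2 7 4 6)(1 8 13 3 12 5) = [10, 8, 7, 12, 6, 1, 0, 4, 13, 9, 11, 2, 5, 3]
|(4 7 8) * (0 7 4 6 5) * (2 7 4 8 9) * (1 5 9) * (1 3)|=|(0 4 8 6 9 2 7 3 1 5)|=10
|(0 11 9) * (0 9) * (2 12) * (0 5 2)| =|(0 11 5 2 12)| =5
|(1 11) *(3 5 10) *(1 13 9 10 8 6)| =9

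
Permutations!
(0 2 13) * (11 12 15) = (0 2 13)(11 12 15) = [2, 1, 13, 3, 4, 5, 6, 7, 8, 9, 10, 12, 15, 0, 14, 11]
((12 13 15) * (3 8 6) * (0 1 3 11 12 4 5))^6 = ((0 1 3 8 6 11 12 13 15 4 5))^6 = (0 12 1 13 3 15 8 4 6 5 11)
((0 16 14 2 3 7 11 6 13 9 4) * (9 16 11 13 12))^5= ((0 11 6 12 9 4)(2 3 7 13 16 14))^5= (0 4 9 12 6 11)(2 14 16 13 7 3)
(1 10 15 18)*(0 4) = (0 4)(1 10 15 18) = [4, 10, 2, 3, 0, 5, 6, 7, 8, 9, 15, 11, 12, 13, 14, 18, 16, 17, 1]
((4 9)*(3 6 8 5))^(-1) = (3 5 8 6)(4 9)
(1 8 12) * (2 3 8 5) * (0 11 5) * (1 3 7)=(0 11 5 2 7 1)(3 8 12)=[11, 0, 7, 8, 4, 2, 6, 1, 12, 9, 10, 5, 3]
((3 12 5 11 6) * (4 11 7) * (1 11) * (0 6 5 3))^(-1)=(0 6)(1 4 7 5 11)(3 12)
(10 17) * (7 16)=(7 16)(10 17)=[0, 1, 2, 3, 4, 5, 6, 16, 8, 9, 17, 11, 12, 13, 14, 15, 7, 10]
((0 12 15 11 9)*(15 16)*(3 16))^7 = (16)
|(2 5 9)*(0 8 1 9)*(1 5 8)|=6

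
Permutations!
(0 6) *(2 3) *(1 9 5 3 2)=(0 6)(1 9 5 3)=[6, 9, 2, 1, 4, 3, 0, 7, 8, 5]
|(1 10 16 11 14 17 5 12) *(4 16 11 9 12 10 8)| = |(1 8 4 16 9 12)(5 10 11 14 17)| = 30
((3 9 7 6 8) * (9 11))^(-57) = ((3 11 9 7 6 8))^(-57) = (3 7)(6 11)(8 9)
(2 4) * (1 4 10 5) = (1 4 2 10 5) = [0, 4, 10, 3, 2, 1, 6, 7, 8, 9, 5]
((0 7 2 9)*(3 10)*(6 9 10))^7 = ((0 7 2 10 3 6 9))^7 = (10)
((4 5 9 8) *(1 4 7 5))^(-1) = ((1 4)(5 9 8 7))^(-1) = (1 4)(5 7 8 9)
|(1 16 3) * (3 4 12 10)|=|(1 16 4 12 10 3)|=6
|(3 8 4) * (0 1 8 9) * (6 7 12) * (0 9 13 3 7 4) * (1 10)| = 4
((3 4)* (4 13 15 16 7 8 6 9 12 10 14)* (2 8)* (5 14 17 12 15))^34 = ((2 8 6 9 15 16 7)(3 13 5 14 4)(10 17 12))^34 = (2 7 16 15 9 6 8)(3 4 14 5 13)(10 17 12)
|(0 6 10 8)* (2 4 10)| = 6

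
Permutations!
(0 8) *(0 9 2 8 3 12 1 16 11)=(0 3 12 1 16 11)(2 8 9)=[3, 16, 8, 12, 4, 5, 6, 7, 9, 2, 10, 0, 1, 13, 14, 15, 11]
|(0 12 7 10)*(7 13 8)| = 6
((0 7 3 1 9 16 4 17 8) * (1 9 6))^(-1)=(0 8 17 4 16 9 3 7)(1 6)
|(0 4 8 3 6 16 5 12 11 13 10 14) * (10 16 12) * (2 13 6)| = 30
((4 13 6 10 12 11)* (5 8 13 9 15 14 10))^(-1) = (4 11 12 10 14 15 9)(5 6 13 8)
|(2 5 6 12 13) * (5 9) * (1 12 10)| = 8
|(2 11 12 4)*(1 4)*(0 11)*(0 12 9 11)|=4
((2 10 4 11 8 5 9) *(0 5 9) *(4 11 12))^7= (0 5)(2 11 9 10 8)(4 12)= ((0 5)(2 10 11 8 9)(4 12))^7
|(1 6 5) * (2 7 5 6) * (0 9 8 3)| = |(0 9 8 3)(1 2 7 5)| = 4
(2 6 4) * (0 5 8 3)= [5, 1, 6, 0, 2, 8, 4, 7, 3]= (0 5 8 3)(2 6 4)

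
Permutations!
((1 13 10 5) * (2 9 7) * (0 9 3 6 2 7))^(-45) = ((0 9)(1 13 10 5)(2 3 6))^(-45) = (0 9)(1 5 10 13)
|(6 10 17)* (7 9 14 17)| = |(6 10 7 9 14 17)| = 6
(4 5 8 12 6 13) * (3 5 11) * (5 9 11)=(3 9 11)(4 5 8 12 6 13)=[0, 1, 2, 9, 5, 8, 13, 7, 12, 11, 10, 3, 6, 4]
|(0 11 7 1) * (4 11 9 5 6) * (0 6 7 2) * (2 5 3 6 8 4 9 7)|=|(0 7 1 8 4 11 5 2)(3 6 9)|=24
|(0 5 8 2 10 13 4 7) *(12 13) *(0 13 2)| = 3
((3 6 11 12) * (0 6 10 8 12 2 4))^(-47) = (0 2 6 4 11)(3 10 8 12)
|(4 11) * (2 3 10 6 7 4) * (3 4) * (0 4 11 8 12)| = 4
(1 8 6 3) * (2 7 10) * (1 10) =(1 8 6 3 10 2 7) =[0, 8, 7, 10, 4, 5, 3, 1, 6, 9, 2]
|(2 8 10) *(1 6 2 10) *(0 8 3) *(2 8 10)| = 12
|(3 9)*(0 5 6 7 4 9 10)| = 8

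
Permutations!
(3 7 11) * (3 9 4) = (3 7 11 9 4) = [0, 1, 2, 7, 3, 5, 6, 11, 8, 4, 10, 9]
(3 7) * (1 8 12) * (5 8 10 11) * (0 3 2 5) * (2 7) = (0 3 2 5 8 12 1 10 11) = [3, 10, 5, 2, 4, 8, 6, 7, 12, 9, 11, 0, 1]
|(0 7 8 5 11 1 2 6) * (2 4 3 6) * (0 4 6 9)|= |(0 7 8 5 11 1 6 4 3 9)|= 10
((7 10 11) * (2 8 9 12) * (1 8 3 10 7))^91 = (1 12 10 8 2 11 9 3)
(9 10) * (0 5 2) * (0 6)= (0 5 2 6)(9 10)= [5, 1, 6, 3, 4, 2, 0, 7, 8, 10, 9]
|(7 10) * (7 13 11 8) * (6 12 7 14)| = 8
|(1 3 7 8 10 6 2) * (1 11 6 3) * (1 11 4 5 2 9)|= 12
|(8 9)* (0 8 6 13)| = 5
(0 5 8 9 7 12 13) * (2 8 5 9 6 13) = (0 9 7 12 2 8 6 13) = [9, 1, 8, 3, 4, 5, 13, 12, 6, 7, 10, 11, 2, 0]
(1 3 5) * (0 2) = (0 2)(1 3 5) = [2, 3, 0, 5, 4, 1]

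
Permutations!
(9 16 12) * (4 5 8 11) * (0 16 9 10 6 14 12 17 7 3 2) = (0 16 17 7 3 2)(4 5 8 11)(6 14 12 10) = [16, 1, 0, 2, 5, 8, 14, 3, 11, 9, 6, 4, 10, 13, 12, 15, 17, 7]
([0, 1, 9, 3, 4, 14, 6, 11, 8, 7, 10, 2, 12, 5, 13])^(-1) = (2 11 7 9)(5 13 14)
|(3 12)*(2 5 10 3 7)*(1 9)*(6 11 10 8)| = |(1 9)(2 5 8 6 11 10 3 12 7)| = 18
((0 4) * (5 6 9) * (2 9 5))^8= (9)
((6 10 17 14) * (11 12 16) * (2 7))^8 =((2 7)(6 10 17 14)(11 12 16))^8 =(17)(11 16 12)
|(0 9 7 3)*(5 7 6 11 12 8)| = 9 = |(0 9 6 11 12 8 5 7 3)|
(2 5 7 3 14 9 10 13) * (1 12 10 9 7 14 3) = [0, 12, 5, 3, 4, 14, 6, 1, 8, 9, 13, 11, 10, 2, 7] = (1 12 10 13 2 5 14 7)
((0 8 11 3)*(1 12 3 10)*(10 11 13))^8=((0 8 13 10 1 12 3))^8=(0 8 13 10 1 12 3)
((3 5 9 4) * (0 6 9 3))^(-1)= (0 4 9 6)(3 5)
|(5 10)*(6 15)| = |(5 10)(6 15)| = 2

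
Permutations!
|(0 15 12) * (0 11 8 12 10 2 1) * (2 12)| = |(0 15 10 12 11 8 2 1)| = 8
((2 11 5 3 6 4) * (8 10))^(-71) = (2 11 5 3 6 4)(8 10)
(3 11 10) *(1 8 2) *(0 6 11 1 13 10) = [6, 8, 13, 1, 4, 5, 11, 7, 2, 9, 3, 0, 12, 10] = (0 6 11)(1 8 2 13 10 3)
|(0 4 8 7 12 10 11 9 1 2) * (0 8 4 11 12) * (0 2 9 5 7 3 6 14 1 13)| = |(0 11 5 7 2 8 3 6 14 1 9 13)(10 12)| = 12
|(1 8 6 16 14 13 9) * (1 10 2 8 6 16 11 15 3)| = |(1 6 11 15 3)(2 8 16 14 13 9 10)| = 35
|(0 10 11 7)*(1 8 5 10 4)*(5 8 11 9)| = |(0 4 1 11 7)(5 10 9)| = 15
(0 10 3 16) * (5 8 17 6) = [10, 1, 2, 16, 4, 8, 5, 7, 17, 9, 3, 11, 12, 13, 14, 15, 0, 6] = (0 10 3 16)(5 8 17 6)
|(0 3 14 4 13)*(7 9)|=|(0 3 14 4 13)(7 9)|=10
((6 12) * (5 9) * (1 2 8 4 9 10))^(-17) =((1 2 8 4 9 5 10)(6 12))^(-17) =(1 9 2 5 8 10 4)(6 12)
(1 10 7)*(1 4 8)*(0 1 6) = (0 1 10 7 4 8 6) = [1, 10, 2, 3, 8, 5, 0, 4, 6, 9, 7]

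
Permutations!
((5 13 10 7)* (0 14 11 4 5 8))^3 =((0 14 11 4 5 13 10 7 8))^3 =(0 4 10)(5 7 14)(8 11 13)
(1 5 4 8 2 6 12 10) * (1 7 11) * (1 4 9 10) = (1 5 9 10 7 11 4 8 2 6 12) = [0, 5, 6, 3, 8, 9, 12, 11, 2, 10, 7, 4, 1]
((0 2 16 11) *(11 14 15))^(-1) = (0 11 15 14 16 2)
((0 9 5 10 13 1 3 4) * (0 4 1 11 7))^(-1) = ((0 9 5 10 13 11 7)(1 3))^(-1) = (0 7 11 13 10 5 9)(1 3)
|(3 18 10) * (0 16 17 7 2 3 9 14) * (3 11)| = 11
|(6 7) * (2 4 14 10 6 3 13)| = |(2 4 14 10 6 7 3 13)| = 8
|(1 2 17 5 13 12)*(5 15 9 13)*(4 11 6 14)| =28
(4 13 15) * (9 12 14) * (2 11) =[0, 1, 11, 3, 13, 5, 6, 7, 8, 12, 10, 2, 14, 15, 9, 4] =(2 11)(4 13 15)(9 12 14)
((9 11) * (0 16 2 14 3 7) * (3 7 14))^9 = (0 3)(2 7)(9 11)(14 16)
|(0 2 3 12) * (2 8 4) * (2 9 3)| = 6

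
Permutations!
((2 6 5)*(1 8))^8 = ((1 8)(2 6 5))^8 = (8)(2 5 6)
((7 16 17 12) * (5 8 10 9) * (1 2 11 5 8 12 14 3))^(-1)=(1 3 14 17 16 7 12 5 11 2)(8 9 10)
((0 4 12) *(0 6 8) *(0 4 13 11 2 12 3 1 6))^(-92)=((0 13 11 2 12)(1 6 8 4 3))^(-92)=(0 2 13 12 11)(1 4 6 3 8)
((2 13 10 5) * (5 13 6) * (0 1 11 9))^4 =((0 1 11 9)(2 6 5)(10 13))^4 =(13)(2 6 5)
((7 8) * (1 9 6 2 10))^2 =(1 6 10 9 2)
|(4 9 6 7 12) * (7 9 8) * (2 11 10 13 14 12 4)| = |(2 11 10 13 14 12)(4 8 7)(6 9)| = 6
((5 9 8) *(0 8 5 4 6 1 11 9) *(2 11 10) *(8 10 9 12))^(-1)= ((0 10 2 11 12 8 4 6 1 9 5))^(-1)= (0 5 9 1 6 4 8 12 11 2 10)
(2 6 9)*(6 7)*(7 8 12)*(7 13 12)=(2 8 7 6 9)(12 13)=[0, 1, 8, 3, 4, 5, 9, 6, 7, 2, 10, 11, 13, 12]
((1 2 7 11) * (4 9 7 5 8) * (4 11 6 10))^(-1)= ((1 2 5 8 11)(4 9 7 6 10))^(-1)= (1 11 8 5 2)(4 10 6 7 9)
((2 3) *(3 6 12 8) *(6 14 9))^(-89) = (2 9 12 3 14 6 8)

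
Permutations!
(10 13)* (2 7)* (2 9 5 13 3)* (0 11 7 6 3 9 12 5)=[11, 1, 6, 2, 4, 13, 3, 12, 8, 0, 9, 7, 5, 10]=(0 11 7 12 5 13 10 9)(2 6 3)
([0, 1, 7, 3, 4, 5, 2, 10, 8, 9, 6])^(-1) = [0, 1, 6, 3, 4, 5, 10, 2, 8, 9, 7]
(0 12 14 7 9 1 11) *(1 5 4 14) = (0 12 1 11)(4 14 7 9 5) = [12, 11, 2, 3, 14, 4, 6, 9, 8, 5, 10, 0, 1, 13, 7]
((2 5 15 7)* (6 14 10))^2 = ((2 5 15 7)(6 14 10))^2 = (2 15)(5 7)(6 10 14)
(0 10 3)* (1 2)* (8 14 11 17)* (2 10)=(0 2 1 10 3)(8 14 11 17)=[2, 10, 1, 0, 4, 5, 6, 7, 14, 9, 3, 17, 12, 13, 11, 15, 16, 8]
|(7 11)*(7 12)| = 3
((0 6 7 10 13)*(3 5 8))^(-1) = ((0 6 7 10 13)(3 5 8))^(-1) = (0 13 10 7 6)(3 8 5)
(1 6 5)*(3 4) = (1 6 5)(3 4) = [0, 6, 2, 4, 3, 1, 5]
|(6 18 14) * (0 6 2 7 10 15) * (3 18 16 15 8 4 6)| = 12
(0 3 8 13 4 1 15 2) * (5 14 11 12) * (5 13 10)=(0 3 8 10 5 14 11 12 13 4 1 15 2)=[3, 15, 0, 8, 1, 14, 6, 7, 10, 9, 5, 12, 13, 4, 11, 2]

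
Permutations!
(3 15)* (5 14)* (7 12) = (3 15)(5 14)(7 12) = [0, 1, 2, 15, 4, 14, 6, 12, 8, 9, 10, 11, 7, 13, 5, 3]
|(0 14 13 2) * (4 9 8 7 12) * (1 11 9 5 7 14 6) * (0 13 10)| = |(0 6 1 11 9 8 14 10)(2 13)(4 5 7 12)| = 8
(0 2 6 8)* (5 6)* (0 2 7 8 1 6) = [7, 6, 5, 3, 4, 0, 1, 8, 2] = (0 7 8 2 5)(1 6)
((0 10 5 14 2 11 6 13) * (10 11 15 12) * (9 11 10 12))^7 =(0 11 2 10 6 15 5 13 9 14)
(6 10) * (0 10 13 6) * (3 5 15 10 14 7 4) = (0 14 7 4 3 5 15 10)(6 13) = [14, 1, 2, 5, 3, 15, 13, 4, 8, 9, 0, 11, 12, 6, 7, 10]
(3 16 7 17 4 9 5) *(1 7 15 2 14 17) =[0, 7, 14, 16, 9, 3, 6, 1, 8, 5, 10, 11, 12, 13, 17, 2, 15, 4] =(1 7)(2 14 17 4 9 5 3 16 15)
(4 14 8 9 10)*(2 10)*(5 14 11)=(2 10 4 11 5 14 8 9)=[0, 1, 10, 3, 11, 14, 6, 7, 9, 2, 4, 5, 12, 13, 8]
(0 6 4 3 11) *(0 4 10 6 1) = (0 1)(3 11 4)(6 10) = [1, 0, 2, 11, 3, 5, 10, 7, 8, 9, 6, 4]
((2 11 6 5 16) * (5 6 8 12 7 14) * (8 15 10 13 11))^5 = (2 5 7 8 16 14 12)(10 13 11 15)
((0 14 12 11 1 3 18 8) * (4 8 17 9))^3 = (0 11 18 4 14 1 17 8 12 3 9)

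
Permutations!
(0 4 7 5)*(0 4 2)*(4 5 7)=(7)(0 2)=[2, 1, 0, 3, 4, 5, 6, 7]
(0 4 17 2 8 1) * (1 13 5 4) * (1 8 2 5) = [8, 0, 2, 3, 17, 4, 6, 7, 13, 9, 10, 11, 12, 1, 14, 15, 16, 5] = (0 8 13 1)(4 17 5)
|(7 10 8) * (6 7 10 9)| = |(6 7 9)(8 10)| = 6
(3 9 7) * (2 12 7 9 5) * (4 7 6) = (2 12 6 4 7 3 5) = [0, 1, 12, 5, 7, 2, 4, 3, 8, 9, 10, 11, 6]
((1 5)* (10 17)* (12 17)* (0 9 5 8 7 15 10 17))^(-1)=(17)(0 12 10 15 7 8 1 5 9)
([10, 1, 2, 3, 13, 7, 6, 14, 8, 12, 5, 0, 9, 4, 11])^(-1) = [11, 1, 2, 3, 13, 10, 6, 5, 8, 12, 0, 14, 9, 4, 7]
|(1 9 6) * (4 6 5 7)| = |(1 9 5 7 4 6)| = 6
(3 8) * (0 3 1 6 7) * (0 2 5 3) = (1 6 7 2 5 3 8) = [0, 6, 5, 8, 4, 3, 7, 2, 1]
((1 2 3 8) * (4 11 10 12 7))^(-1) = ((1 2 3 8)(4 11 10 12 7))^(-1) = (1 8 3 2)(4 7 12 10 11)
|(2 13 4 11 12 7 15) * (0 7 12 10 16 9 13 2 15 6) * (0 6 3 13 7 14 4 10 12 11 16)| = 18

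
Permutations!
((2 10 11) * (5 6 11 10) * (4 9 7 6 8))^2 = ((2 5 8 4 9 7 6 11))^2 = (2 8 9 6)(4 7 11 5)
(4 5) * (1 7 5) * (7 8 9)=(1 8 9 7 5 4)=[0, 8, 2, 3, 1, 4, 6, 5, 9, 7]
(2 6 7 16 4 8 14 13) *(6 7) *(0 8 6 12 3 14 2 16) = [8, 1, 7, 14, 6, 5, 12, 0, 2, 9, 10, 11, 3, 16, 13, 15, 4] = (0 8 2 7)(3 14 13 16 4 6 12)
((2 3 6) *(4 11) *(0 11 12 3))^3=(0 12 2 4 6 11 3)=((0 11 4 12 3 6 2))^3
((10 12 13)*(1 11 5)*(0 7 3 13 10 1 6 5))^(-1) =((0 7 3 13 1 11)(5 6)(10 12))^(-1) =(0 11 1 13 3 7)(5 6)(10 12)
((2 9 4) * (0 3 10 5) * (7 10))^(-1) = (0 5 10 7 3)(2 4 9)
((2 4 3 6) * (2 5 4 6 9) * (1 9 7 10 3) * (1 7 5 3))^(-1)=((1 9 2 6 3 5 4 7 10))^(-1)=(1 10 7 4 5 3 6 2 9)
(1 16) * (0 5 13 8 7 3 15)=(0 5 13 8 7 3 15)(1 16)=[5, 16, 2, 15, 4, 13, 6, 3, 7, 9, 10, 11, 12, 8, 14, 0, 1]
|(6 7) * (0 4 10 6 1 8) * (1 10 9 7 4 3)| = 20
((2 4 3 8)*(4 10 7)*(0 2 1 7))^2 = ((0 2 10)(1 7 4 3 8))^2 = (0 10 2)(1 4 8 7 3)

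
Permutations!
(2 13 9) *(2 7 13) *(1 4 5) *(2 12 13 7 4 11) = (1 11 2 12 13 9 4 5) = [0, 11, 12, 3, 5, 1, 6, 7, 8, 4, 10, 2, 13, 9]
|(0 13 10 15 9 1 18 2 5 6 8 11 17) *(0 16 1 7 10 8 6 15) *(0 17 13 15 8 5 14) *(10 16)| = 36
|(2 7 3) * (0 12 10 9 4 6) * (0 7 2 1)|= |(0 12 10 9 4 6 7 3 1)|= 9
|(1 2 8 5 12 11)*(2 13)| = 7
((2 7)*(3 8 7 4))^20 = ((2 4 3 8 7))^20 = (8)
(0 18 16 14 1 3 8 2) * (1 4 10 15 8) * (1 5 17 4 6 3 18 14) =[14, 18, 0, 5, 10, 17, 3, 7, 2, 9, 15, 11, 12, 13, 6, 8, 1, 4, 16] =(0 14 6 3 5 17 4 10 15 8 2)(1 18 16)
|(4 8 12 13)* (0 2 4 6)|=7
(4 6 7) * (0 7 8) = (0 7 4 6 8) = [7, 1, 2, 3, 6, 5, 8, 4, 0]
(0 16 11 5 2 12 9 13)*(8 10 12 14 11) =(0 16 8 10 12 9 13)(2 14 11 5) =[16, 1, 14, 3, 4, 2, 6, 7, 10, 13, 12, 5, 9, 0, 11, 15, 8]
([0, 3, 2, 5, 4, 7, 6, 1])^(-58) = (1 5)(3 7)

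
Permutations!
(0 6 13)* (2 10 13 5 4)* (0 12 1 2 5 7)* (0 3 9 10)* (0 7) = (0 6)(1 2 7 3 9 10 13 12)(4 5) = [6, 2, 7, 9, 5, 4, 0, 3, 8, 10, 13, 11, 1, 12]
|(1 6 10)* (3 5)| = 6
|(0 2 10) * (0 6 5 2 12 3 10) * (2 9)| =8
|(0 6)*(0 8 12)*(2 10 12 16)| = 7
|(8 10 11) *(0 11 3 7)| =6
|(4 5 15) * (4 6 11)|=|(4 5 15 6 11)|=5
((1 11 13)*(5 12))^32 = ((1 11 13)(5 12))^32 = (1 13 11)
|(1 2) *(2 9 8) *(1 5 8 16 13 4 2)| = 8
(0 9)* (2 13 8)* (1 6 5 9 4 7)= (0 4 7 1 6 5 9)(2 13 8)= [4, 6, 13, 3, 7, 9, 5, 1, 2, 0, 10, 11, 12, 8]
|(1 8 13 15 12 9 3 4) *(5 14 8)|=10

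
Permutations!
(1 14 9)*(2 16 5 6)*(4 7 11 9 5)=(1 14 5 6 2 16 4 7 11 9)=[0, 14, 16, 3, 7, 6, 2, 11, 8, 1, 10, 9, 12, 13, 5, 15, 4]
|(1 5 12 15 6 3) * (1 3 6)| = 4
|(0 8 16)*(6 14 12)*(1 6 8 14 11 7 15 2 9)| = |(0 14 12 8 16)(1 6 11 7 15 2 9)| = 35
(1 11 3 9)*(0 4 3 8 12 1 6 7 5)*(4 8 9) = (0 8 12 1 11 9 6 7 5)(3 4) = [8, 11, 2, 4, 3, 0, 7, 5, 12, 6, 10, 9, 1]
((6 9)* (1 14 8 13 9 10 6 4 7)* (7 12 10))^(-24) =((1 14 8 13 9 4 12 10 6 7))^(-24) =(1 12 8 6 9)(4 14 10 13 7)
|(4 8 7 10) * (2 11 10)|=|(2 11 10 4 8 7)|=6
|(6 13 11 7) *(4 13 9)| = |(4 13 11 7 6 9)| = 6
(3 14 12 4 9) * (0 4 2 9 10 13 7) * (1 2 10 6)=(0 4 6 1 2 9 3 14 12 10 13 7)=[4, 2, 9, 14, 6, 5, 1, 0, 8, 3, 13, 11, 10, 7, 12]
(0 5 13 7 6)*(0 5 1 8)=(0 1 8)(5 13 7 6)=[1, 8, 2, 3, 4, 13, 5, 6, 0, 9, 10, 11, 12, 7]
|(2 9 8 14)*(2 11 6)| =6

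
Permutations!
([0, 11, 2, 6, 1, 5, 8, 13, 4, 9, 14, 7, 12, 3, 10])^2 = (14)(1 7 3 8)(4 11 13 6)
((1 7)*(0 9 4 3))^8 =((0 9 4 3)(1 7))^8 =(9)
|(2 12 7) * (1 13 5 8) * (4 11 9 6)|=|(1 13 5 8)(2 12 7)(4 11 9 6)|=12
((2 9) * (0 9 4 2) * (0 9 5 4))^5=(9)(0 5 4 2)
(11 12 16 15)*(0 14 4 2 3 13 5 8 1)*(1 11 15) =[14, 0, 3, 13, 2, 8, 6, 7, 11, 9, 10, 12, 16, 5, 4, 15, 1] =(0 14 4 2 3 13 5 8 11 12 16 1)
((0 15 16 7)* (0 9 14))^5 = ((0 15 16 7 9 14))^5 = (0 14 9 7 16 15)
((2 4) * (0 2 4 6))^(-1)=(0 6 2)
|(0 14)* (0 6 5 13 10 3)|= 7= |(0 14 6 5 13 10 3)|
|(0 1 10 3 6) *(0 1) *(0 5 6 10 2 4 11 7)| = |(0 5 6 1 2 4 11 7)(3 10)| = 8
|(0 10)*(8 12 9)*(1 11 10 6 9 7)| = |(0 6 9 8 12 7 1 11 10)| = 9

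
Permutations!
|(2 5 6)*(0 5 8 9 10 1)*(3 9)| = 9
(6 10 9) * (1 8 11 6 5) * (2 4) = (1 8 11 6 10 9 5)(2 4) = [0, 8, 4, 3, 2, 1, 10, 7, 11, 5, 9, 6]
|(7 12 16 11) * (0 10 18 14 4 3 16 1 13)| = 12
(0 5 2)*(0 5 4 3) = (0 4 3)(2 5) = [4, 1, 5, 0, 3, 2]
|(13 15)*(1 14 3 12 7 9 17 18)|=8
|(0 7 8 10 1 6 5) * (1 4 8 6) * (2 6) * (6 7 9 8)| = |(0 9 8 10 4 6 5)(2 7)| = 14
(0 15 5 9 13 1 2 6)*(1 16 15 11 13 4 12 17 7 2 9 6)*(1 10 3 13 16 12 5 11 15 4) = (0 15 11 16 4 5 6)(1 9)(2 10 3 13 12 17 7) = [15, 9, 10, 13, 5, 6, 0, 2, 8, 1, 3, 16, 17, 12, 14, 11, 4, 7]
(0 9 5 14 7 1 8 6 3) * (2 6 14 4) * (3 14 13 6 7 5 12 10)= [9, 8, 7, 0, 2, 4, 14, 1, 13, 12, 3, 11, 10, 6, 5]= (0 9 12 10 3)(1 8 13 6 14 5 4 2 7)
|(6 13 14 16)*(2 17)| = 4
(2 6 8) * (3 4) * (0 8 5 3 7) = [8, 1, 6, 4, 7, 3, 5, 0, 2] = (0 8 2 6 5 3 4 7)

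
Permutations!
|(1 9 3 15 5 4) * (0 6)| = |(0 6)(1 9 3 15 5 4)| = 6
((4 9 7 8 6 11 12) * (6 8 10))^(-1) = (4 12 11 6 10 7 9) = ((4 9 7 10 6 11 12))^(-1)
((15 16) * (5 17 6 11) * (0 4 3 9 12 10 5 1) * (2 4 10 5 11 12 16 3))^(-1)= ((0 10 11 1)(2 4)(3 9 16 15)(5 17 6 12))^(-1)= (0 1 11 10)(2 4)(3 15 16 9)(5 12 6 17)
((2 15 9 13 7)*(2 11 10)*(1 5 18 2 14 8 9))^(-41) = (1 15 2 18 5)(7 11 10 14 8 9 13)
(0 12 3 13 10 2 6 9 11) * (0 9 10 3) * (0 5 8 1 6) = [12, 6, 0, 13, 4, 8, 10, 7, 1, 11, 2, 9, 5, 3] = (0 12 5 8 1 6 10 2)(3 13)(9 11)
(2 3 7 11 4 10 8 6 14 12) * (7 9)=(2 3 9 7 11 4 10 8 6 14 12)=[0, 1, 3, 9, 10, 5, 14, 11, 6, 7, 8, 4, 2, 13, 12]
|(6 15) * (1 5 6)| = 4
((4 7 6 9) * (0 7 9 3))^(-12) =(9)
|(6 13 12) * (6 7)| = |(6 13 12 7)| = 4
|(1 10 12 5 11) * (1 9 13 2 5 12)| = |(1 10)(2 5 11 9 13)| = 10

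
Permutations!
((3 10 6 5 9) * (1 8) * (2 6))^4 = (2 3 5)(6 10 9)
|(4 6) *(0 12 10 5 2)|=10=|(0 12 10 5 2)(4 6)|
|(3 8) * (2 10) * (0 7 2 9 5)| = 6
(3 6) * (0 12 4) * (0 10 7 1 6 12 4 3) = [4, 6, 2, 12, 10, 5, 0, 1, 8, 9, 7, 11, 3] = (0 4 10 7 1 6)(3 12)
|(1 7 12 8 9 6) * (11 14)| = 6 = |(1 7 12 8 9 6)(11 14)|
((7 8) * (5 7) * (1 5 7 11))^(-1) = ((1 5 11)(7 8))^(-1) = (1 11 5)(7 8)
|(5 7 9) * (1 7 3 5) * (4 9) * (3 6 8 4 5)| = 7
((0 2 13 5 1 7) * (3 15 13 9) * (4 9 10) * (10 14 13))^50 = ((0 2 14 13 5 1 7)(3 15 10 4 9))^50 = (15)(0 2 14 13 5 1 7)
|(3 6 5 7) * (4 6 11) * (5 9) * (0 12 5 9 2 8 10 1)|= 12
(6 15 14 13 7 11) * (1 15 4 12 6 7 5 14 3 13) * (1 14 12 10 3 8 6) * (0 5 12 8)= (0 5 8 6 4 10 3 13 12 1 15)(7 11)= [5, 15, 2, 13, 10, 8, 4, 11, 6, 9, 3, 7, 1, 12, 14, 0]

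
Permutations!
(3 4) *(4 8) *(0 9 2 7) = [9, 1, 7, 8, 3, 5, 6, 0, 4, 2] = (0 9 2 7)(3 8 4)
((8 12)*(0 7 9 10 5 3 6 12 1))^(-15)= ((0 7 9 10 5 3 6 12 8 1))^(-15)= (0 3)(1 5)(6 7)(8 10)(9 12)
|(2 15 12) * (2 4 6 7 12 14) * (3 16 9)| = |(2 15 14)(3 16 9)(4 6 7 12)| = 12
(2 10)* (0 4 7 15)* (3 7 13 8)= (0 4 13 8 3 7 15)(2 10)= [4, 1, 10, 7, 13, 5, 6, 15, 3, 9, 2, 11, 12, 8, 14, 0]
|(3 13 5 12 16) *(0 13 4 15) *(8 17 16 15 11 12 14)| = 12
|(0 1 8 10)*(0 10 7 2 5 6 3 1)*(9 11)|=14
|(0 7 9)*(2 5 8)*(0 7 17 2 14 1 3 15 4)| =|(0 17 2 5 8 14 1 3 15 4)(7 9)| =10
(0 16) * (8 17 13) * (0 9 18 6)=[16, 1, 2, 3, 4, 5, 0, 7, 17, 18, 10, 11, 12, 8, 14, 15, 9, 13, 6]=(0 16 9 18 6)(8 17 13)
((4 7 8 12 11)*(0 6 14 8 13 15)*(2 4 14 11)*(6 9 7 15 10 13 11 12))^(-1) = ((0 9 7 11 14 8 6 12 2 4 15)(10 13))^(-1) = (0 15 4 2 12 6 8 14 11 7 9)(10 13)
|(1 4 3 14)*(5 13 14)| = 6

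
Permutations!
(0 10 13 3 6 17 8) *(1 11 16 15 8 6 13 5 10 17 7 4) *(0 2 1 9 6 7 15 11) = (0 17 7 4 9 6 15 8 2 1)(3 13)(5 10)(11 16) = [17, 0, 1, 13, 9, 10, 15, 4, 2, 6, 5, 16, 12, 3, 14, 8, 11, 7]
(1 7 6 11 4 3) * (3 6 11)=(1 7 11 4 6 3)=[0, 7, 2, 1, 6, 5, 3, 11, 8, 9, 10, 4]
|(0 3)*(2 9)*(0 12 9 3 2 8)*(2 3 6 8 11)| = 8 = |(0 3 12 9 11 2 6 8)|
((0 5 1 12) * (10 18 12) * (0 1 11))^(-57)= ((0 5 11)(1 10 18 12))^(-57)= (1 12 18 10)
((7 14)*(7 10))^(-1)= ((7 14 10))^(-1)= (7 10 14)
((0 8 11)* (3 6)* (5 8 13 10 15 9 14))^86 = ((0 13 10 15 9 14 5 8 11)(3 6))^86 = (0 14 13 5 10 8 15 11 9)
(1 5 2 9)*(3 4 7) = (1 5 2 9)(3 4 7) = [0, 5, 9, 4, 7, 2, 6, 3, 8, 1]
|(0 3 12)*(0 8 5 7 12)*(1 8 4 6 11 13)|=18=|(0 3)(1 8 5 7 12 4 6 11 13)|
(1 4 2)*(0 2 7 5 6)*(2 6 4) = (0 6)(1 2)(4 7 5) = [6, 2, 1, 3, 7, 4, 0, 5]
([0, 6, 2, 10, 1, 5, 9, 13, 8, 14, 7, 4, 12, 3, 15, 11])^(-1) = [0, 4, 2, 13, 11, 5, 1, 10, 8, 6, 3, 15, 12, 7, 9, 14]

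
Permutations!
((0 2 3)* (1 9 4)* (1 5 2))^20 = ((0 1 9 4 5 2 3))^20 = (0 3 2 5 4 9 1)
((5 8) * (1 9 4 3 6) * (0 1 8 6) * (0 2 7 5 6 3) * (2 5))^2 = (0 9)(1 4) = ((0 1 9 4)(2 7)(3 5)(6 8))^2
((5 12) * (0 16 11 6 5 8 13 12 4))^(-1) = ((0 16 11 6 5 4)(8 13 12))^(-1) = (0 4 5 6 11 16)(8 12 13)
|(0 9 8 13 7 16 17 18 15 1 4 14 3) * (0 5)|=14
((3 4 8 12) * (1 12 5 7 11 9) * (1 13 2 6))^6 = ((1 12 3 4 8 5 7 11 9 13 2 6))^6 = (1 7)(2 8)(3 9)(4 13)(5 6)(11 12)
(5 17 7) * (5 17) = (7 17) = [0, 1, 2, 3, 4, 5, 6, 17, 8, 9, 10, 11, 12, 13, 14, 15, 16, 7]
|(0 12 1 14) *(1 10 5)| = 6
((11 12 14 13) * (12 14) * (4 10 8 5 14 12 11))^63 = (4 5)(8 13)(10 14)(11 12)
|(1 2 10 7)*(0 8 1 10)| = 4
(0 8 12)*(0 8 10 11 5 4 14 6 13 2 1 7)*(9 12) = (0 10 11 5 4 14 6 13 2 1 7)(8 9 12) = [10, 7, 1, 3, 14, 4, 13, 0, 9, 12, 11, 5, 8, 2, 6]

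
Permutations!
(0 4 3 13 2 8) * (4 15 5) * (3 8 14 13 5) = (0 15 3 5 4 8)(2 14 13) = [15, 1, 14, 5, 8, 4, 6, 7, 0, 9, 10, 11, 12, 2, 13, 3]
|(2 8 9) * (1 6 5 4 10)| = 15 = |(1 6 5 4 10)(2 8 9)|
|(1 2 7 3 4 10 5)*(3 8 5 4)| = 10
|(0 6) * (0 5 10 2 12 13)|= |(0 6 5 10 2 12 13)|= 7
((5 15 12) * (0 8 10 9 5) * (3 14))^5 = ((0 8 10 9 5 15 12)(3 14))^5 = (0 15 9 8 12 5 10)(3 14)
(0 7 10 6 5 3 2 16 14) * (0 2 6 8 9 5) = (0 7 10 8 9 5 3 6)(2 16 14) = [7, 1, 16, 6, 4, 3, 0, 10, 9, 5, 8, 11, 12, 13, 2, 15, 14]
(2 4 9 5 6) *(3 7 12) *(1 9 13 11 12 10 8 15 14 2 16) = (1 9 5 6 16)(2 4 13 11 12 3 7 10 8 15 14) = [0, 9, 4, 7, 13, 6, 16, 10, 15, 5, 8, 12, 3, 11, 2, 14, 1]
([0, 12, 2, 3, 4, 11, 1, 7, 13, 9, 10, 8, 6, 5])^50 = (1 6 12)(5 8)(11 13)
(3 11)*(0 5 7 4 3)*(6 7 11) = [5, 1, 2, 6, 3, 11, 7, 4, 8, 9, 10, 0] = (0 5 11)(3 6 7 4)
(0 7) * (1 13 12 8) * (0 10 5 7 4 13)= (0 4 13 12 8 1)(5 7 10)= [4, 0, 2, 3, 13, 7, 6, 10, 1, 9, 5, 11, 8, 12]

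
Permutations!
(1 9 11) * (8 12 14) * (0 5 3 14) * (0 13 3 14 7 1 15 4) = (0 5 14 8 12 13 3 7 1 9 11 15 4) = [5, 9, 2, 7, 0, 14, 6, 1, 12, 11, 10, 15, 13, 3, 8, 4]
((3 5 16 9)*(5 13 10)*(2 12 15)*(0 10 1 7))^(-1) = (0 7 1 13 3 9 16 5 10)(2 15 12)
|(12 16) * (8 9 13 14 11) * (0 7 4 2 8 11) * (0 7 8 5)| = |(0 8 9 13 14 7 4 2 5)(12 16)| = 18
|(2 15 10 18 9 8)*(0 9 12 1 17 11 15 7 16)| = 42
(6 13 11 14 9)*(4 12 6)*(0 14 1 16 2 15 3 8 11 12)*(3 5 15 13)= (0 14 9 4)(1 16 2 13 12 6 3 8 11)(5 15)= [14, 16, 13, 8, 0, 15, 3, 7, 11, 4, 10, 1, 6, 12, 9, 5, 2]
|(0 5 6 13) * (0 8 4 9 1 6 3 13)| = |(0 5 3 13 8 4 9 1 6)| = 9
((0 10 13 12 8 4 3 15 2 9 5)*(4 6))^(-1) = (0 5 9 2 15 3 4 6 8 12 13 10)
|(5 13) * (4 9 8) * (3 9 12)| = |(3 9 8 4 12)(5 13)| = 10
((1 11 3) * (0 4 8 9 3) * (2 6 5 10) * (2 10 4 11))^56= (11)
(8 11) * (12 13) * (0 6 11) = (0 6 11 8)(12 13) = [6, 1, 2, 3, 4, 5, 11, 7, 0, 9, 10, 8, 13, 12]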